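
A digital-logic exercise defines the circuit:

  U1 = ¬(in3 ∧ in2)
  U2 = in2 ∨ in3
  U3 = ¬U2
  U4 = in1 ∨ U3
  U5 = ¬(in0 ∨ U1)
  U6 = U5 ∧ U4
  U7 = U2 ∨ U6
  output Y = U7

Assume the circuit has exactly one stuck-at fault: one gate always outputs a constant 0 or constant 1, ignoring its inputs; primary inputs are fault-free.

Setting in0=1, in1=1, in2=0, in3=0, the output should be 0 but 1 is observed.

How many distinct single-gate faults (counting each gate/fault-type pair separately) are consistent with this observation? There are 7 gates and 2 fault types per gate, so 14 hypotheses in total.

Fault-free: U1=1, U2=0, U3=1, U4=1, U5=0, U6=0, U7=0 → 0. Observed 1.
  U1 stuck-at-0: output 0 ✗
  U1 stuck-at-1: output 0 ✗
  U2 stuck-at-0: output 0 ✗
  U2 stuck-at-1: output 1 ✓
  U3 stuck-at-0: output 0 ✗
  U3 stuck-at-1: output 0 ✗
  U4 stuck-at-0: output 0 ✗
  U4 stuck-at-1: output 0 ✗
  U5 stuck-at-0: output 0 ✗
  U5 stuck-at-1: output 1 ✓
  U6 stuck-at-0: output 0 ✗
  U6 stuck-at-1: output 1 ✓
  U7 stuck-at-0: output 0 ✗
  U7 stuck-at-1: output 1 ✓
Consistent faults: {U2 stuck-at-1, U5 stuck-at-1, U6 stuck-at-1, U7 stuck-at-1} — 4 in all.

4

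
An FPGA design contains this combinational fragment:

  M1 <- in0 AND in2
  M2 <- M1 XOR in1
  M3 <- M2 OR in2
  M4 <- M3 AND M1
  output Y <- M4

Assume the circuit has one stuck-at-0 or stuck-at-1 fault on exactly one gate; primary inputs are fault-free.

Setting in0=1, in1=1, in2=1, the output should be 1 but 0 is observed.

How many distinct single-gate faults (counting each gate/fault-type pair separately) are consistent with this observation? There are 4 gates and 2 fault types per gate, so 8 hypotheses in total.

Fault-free: M1=1, M2=0, M3=1, M4=1 → 1. Observed 0.
  M1 stuck-at-0: output 0 ✓
  M1 stuck-at-1: output 1 ✗
  M2 stuck-at-0: output 1 ✗
  M2 stuck-at-1: output 1 ✗
  M3 stuck-at-0: output 0 ✓
  M3 stuck-at-1: output 1 ✗
  M4 stuck-at-0: output 0 ✓
  M4 stuck-at-1: output 1 ✗
Consistent faults: {M1 stuck-at-0, M3 stuck-at-0, M4 stuck-at-0} — 3 in all.

3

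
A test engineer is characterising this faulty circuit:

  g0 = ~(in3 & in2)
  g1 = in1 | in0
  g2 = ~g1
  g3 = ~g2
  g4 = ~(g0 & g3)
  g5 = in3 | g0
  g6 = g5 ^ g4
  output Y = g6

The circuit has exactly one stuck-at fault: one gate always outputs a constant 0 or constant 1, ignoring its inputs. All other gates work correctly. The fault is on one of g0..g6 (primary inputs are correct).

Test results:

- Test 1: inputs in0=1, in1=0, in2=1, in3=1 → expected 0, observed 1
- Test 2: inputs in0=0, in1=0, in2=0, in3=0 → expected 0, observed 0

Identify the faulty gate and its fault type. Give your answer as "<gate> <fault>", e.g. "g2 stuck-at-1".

g0 stuck-at-1

Fault-free values for test 1 (in0=1, in1=0, in2=1, in3=1): g0=0, g1=1, g2=0, g3=1, g4=1, g5=1, g6=0, giving Y=0. Observed 1.
Test 1: faults giving observed 1 are {g0 stuck-at-1, g4 stuck-at-0, g5 stuck-at-0, g6 stuck-at-1}.
Test 2 (in0=0, in1=0, in2=0, in3=0): fault-free g0=1, g1=0, g2=1, g3=0, g4=1, g5=1, g6=0 → 0; observed 0. Eliminates g4 stuck-at-0, g5 stuck-at-0, g6 stuck-at-1.
Only g0 stuck-at-1 is consistent with every test.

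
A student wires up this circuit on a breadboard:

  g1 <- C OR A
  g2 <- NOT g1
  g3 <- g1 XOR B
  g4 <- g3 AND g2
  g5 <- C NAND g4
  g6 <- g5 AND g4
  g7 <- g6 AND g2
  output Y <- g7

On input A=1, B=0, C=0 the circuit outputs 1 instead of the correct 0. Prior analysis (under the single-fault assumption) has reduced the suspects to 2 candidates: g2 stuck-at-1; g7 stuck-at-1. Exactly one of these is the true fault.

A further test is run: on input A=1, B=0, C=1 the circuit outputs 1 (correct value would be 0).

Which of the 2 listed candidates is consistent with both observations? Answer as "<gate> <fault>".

Evaluate each candidate on input A=1, B=0, C=1:
  g2 stuck-at-1: g1=1, g2=1 [stuck-at-1], g3=1, g4=1, g5=0, g6=0, g7=0 → 0 — eliminated
  g7 stuck-at-1: g1=1, g2=0, g3=1, g4=0, g5=1, g6=0, g7=1 [stuck-at-1] → 1 — matches
Only g7 stuck-at-1 reproduces the observed 1.

g7 stuck-at-1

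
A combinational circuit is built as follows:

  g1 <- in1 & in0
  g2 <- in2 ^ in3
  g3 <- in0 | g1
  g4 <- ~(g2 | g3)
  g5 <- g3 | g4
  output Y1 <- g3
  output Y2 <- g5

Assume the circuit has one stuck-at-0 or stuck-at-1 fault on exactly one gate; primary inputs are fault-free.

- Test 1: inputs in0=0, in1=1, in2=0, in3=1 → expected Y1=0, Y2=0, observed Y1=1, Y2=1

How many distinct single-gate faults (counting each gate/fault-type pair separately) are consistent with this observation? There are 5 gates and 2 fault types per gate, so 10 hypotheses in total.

Fault-free: g1=0, g2=1, g3=0, g4=0, g5=0 → Y1=0, Y2=0. Observed Y1=1, Y2=1.
  g1 stuck-at-0: output Y1=0, Y2=0 ✗
  g1 stuck-at-1: output Y1=1, Y2=1 ✓
  g2 stuck-at-0: output Y1=0, Y2=1 ✗
  g2 stuck-at-1: output Y1=0, Y2=0 ✗
  g3 stuck-at-0: output Y1=0, Y2=0 ✗
  g3 stuck-at-1: output Y1=1, Y2=1 ✓
  g4 stuck-at-0: output Y1=0, Y2=0 ✗
  g4 stuck-at-1: output Y1=0, Y2=1 ✗
  g5 stuck-at-0: output Y1=0, Y2=0 ✗
  g5 stuck-at-1: output Y1=0, Y2=1 ✗
Consistent faults: {g1 stuck-at-1, g3 stuck-at-1} — 2 in all.

2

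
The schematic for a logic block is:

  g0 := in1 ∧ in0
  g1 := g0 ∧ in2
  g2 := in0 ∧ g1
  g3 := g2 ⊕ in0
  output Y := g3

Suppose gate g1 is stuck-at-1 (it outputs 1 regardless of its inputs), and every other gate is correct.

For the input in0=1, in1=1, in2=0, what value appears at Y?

0

Propagate with g1 forced: g0=1, g1=1 [stuck-at-1], g2=1, g3=0.
So Y = 0. (Without the fault it would be 1.)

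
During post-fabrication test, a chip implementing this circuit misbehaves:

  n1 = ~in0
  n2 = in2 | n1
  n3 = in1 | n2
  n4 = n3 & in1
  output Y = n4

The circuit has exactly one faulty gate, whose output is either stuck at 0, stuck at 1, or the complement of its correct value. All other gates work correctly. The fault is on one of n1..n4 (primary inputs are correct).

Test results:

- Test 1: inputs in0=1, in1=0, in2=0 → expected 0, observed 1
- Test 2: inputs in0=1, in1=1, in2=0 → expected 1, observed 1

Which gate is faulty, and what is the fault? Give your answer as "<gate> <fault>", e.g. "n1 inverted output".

Fault-free values for test 1 (in0=1, in1=0, in2=0): n1=0, n2=0, n3=0, n4=0, giving Y=0. Observed 1.
Test 1: faults giving observed 1 are {n4 stuck-at-1, n4 inverted output}.
Test 2 (in0=1, in1=1, in2=0): fault-free n1=0, n2=0, n3=1, n4=1 → 1; observed 1. Eliminates n4 inverted output.
Only n4 stuck-at-1 is consistent with every test.

n4 stuck-at-1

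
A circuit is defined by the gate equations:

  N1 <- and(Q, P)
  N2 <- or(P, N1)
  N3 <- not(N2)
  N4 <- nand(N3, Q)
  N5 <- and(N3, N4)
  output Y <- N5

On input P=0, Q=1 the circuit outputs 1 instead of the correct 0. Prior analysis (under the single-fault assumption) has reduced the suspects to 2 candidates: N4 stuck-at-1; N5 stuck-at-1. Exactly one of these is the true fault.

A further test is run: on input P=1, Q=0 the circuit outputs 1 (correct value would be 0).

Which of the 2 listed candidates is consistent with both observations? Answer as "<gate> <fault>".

Evaluate each candidate on input P=1, Q=0:
  N4 stuck-at-1: N1=0, N2=1, N3=0, N4=1 [stuck-at-1], N5=0 → 0 — eliminated
  N5 stuck-at-1: N1=0, N2=1, N3=0, N4=1, N5=1 [stuck-at-1] → 1 — matches
Only N5 stuck-at-1 reproduces the observed 1.

N5 stuck-at-1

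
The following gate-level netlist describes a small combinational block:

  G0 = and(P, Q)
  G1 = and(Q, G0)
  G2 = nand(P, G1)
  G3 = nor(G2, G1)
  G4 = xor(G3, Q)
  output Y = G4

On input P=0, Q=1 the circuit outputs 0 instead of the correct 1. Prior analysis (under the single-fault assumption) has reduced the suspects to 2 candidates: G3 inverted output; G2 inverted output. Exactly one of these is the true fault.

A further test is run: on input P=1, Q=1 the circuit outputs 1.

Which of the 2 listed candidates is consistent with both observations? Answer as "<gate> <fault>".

G2 inverted output

Evaluate each candidate on input P=1, Q=1:
  G3 inverted output: G0=1, G1=1, G2=0, G3=1 [inverted output], G4=0 → 0 — eliminated
  G2 inverted output: G0=1, G1=1, G2=1 [inverted output], G3=0, G4=1 → 1 — matches
Only G2 inverted output reproduces the observed 1.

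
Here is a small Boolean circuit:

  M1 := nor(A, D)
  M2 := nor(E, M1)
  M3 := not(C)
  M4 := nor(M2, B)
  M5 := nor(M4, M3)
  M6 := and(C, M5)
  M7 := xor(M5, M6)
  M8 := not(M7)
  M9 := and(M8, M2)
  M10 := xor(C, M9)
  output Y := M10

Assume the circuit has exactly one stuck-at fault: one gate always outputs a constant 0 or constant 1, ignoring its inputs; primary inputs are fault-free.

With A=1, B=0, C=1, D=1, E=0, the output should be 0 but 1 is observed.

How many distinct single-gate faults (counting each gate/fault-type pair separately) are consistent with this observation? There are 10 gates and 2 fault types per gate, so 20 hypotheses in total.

7

Fault-free: M1=0, M2=1, M3=0, M4=0, M5=1, M6=1, M7=0, M8=1, M9=1, M10=0 → 0. Observed 1.
  M1: stuck-at-1 ✓; others ✗
  M2: stuck-at-0 ✓; others ✗
  M3: none of the 2 fault types match ✗
  M4: none of the 2 fault types match ✗
  M5: none of the 2 fault types match ✗
  M6: stuck-at-0 ✓; others ✗
  M7: stuck-at-1 ✓; others ✗
  M8: stuck-at-0 ✓; others ✗
  M9: stuck-at-0 ✓; others ✗
  M10: stuck-at-1 ✓; others ✗
Consistent faults: {M1 stuck-at-1, M2 stuck-at-0, M6 stuck-at-0, M7 stuck-at-1, M8 stuck-at-0, M9 stuck-at-0, M10 stuck-at-1} — 7 in all.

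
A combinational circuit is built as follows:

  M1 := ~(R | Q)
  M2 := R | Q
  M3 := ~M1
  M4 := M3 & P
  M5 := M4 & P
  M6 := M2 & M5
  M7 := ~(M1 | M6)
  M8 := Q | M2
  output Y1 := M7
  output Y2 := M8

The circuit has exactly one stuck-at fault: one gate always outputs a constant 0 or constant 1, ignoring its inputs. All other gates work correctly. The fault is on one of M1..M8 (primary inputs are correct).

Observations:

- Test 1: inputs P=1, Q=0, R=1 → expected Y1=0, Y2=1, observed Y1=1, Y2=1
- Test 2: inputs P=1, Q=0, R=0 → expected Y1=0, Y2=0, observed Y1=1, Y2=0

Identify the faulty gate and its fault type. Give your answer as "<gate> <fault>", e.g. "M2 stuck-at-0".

Fault-free values for test 1 (P=1, Q=0, R=1): M1=0, M2=1, M3=1, M4=1, M5=1, M6=1, M7=0, M8=1, giving Y1=0, Y2=1. Observed Y1=1, Y2=1.
Test 1: faults giving observed Y1=1, Y2=1 are {M3 stuck-at-0, M4 stuck-at-0, M5 stuck-at-0, M6 stuck-at-0, M7 stuck-at-1}.
Test 2 (P=1, Q=0, R=0): fault-free M1=1, M2=0, M3=0, M4=0, M5=0, M6=0, M7=0, M8=0 → Y1=0, Y2=0; observed Y1=1, Y2=0. Eliminates M3 stuck-at-0, M4 stuck-at-0, M5 stuck-at-0, M6 stuck-at-0.
Only M7 stuck-at-1 is consistent with every test.

M7 stuck-at-1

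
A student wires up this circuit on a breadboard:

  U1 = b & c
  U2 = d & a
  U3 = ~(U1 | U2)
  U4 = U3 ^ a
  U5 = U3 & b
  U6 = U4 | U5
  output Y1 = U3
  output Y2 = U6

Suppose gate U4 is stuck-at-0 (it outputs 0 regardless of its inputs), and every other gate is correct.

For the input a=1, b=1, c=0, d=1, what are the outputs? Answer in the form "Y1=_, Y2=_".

Propagate with U4 forced: U1=0, U2=1, U3=0, U4=0 [stuck-at-0], U5=0, U6=0.
So the outputs are Y1=0, Y2=0. (Without the fault they would be Y1=0, Y2=1.)

Y1=0, Y2=0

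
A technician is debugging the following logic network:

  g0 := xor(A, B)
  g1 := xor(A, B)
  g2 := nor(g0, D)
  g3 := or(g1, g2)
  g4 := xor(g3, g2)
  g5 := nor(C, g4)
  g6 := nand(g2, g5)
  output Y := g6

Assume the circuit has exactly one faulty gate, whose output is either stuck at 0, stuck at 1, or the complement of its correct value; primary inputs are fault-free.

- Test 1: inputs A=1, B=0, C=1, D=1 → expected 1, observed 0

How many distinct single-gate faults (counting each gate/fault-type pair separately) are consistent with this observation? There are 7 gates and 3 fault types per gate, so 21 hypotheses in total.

2

Fault-free: g0=1, g1=1, g2=0, g3=1, g4=1, g5=0, g6=1 → 1. Observed 0.
  g0: none of the 3 fault types match ✗
  g1: none of the 3 fault types match ✗
  g2: none of the 3 fault types match ✗
  g3: none of the 3 fault types match ✗
  g4: none of the 3 fault types match ✗
  g5: none of the 3 fault types match ✗
  g6: stuck-at-0, inverted output ✓; others ✗
Consistent faults: {g6 stuck-at-0, g6 inverted output} — 2 in all.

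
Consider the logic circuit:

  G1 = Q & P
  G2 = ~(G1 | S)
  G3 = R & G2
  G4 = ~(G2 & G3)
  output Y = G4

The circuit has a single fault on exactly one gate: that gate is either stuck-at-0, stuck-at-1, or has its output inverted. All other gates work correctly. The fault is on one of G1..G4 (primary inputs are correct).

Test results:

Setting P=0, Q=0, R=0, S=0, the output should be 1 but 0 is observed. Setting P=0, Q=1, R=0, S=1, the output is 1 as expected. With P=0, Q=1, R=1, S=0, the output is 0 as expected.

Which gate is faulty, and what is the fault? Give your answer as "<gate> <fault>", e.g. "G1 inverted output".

G3 stuck-at-1

Fault-free values for test 1 (P=0, Q=0, R=0, S=0): G1=0, G2=1, G3=0, G4=1, giving Y=1. Observed 0.
Test 1: faults giving observed 0 are {G3 stuck-at-1, G3 inverted output, G4 stuck-at-0, G4 inverted output}.
Test 2 (P=0, Q=1, R=0, S=1): fault-free G1=0, G2=0, G3=0, G4=1 → 1; observed 1. Eliminates G4 stuck-at-0, G4 inverted output.
Test 3 (P=0, Q=1, R=1, S=0): fault-free G1=0, G2=1, G3=1, G4=0 → 0; observed 0. Eliminates G3 inverted output.
Only G3 stuck-at-1 is consistent with every test.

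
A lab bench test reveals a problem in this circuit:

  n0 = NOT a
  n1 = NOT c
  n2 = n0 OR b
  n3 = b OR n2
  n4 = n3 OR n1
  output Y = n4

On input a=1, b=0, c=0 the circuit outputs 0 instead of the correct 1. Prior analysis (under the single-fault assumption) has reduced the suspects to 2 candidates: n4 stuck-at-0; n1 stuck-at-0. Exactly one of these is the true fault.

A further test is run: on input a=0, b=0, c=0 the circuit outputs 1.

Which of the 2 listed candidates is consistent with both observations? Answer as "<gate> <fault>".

n1 stuck-at-0

Evaluate each candidate on input a=0, b=0, c=0:
  n4 stuck-at-0: n0=1, n1=1, n2=1, n3=1, n4=0 [stuck-at-0] → 0 — eliminated
  n1 stuck-at-0: n0=1, n1=0 [stuck-at-0], n2=1, n3=1, n4=1 → 1 — matches
Only n1 stuck-at-0 reproduces the observed 1.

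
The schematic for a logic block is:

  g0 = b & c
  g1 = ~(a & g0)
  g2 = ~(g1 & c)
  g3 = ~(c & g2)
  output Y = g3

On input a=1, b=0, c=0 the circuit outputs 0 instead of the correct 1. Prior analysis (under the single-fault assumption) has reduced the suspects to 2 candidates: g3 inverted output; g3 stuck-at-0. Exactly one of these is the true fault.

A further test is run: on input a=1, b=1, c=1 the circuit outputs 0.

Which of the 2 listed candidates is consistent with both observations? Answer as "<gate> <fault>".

Evaluate each candidate on input a=1, b=1, c=1:
  g3 inverted output: g0=1, g1=0, g2=1, g3=1 [inverted output] → 1 — eliminated
  g3 stuck-at-0: g0=1, g1=0, g2=1, g3=0 [stuck-at-0] → 0 — matches
Only g3 stuck-at-0 reproduces the observed 0.

g3 stuck-at-0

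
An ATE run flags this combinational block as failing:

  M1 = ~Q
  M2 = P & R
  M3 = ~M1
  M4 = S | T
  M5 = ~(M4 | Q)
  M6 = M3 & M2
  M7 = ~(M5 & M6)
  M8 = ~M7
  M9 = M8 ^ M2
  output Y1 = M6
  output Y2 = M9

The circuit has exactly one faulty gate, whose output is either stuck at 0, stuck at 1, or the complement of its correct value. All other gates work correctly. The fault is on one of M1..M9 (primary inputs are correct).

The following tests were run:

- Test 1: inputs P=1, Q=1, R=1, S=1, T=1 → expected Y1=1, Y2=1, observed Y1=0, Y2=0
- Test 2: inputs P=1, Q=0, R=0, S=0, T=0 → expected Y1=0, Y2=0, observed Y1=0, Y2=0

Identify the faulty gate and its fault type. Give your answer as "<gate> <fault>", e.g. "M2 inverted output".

M2 stuck-at-0

Fault-free values for test 1 (P=1, Q=1, R=1, S=1, T=1): M1=0, M2=1, M3=1, M4=1, M5=0, M6=1, M7=1, M8=0, M9=1, giving Y1=1, Y2=1. Observed Y1=0, Y2=0.
Test 1: faults giving observed Y1=0, Y2=0 are {M2 stuck-at-0, M2 inverted output}.
Test 2 (P=1, Q=0, R=0, S=0, T=0): fault-free M1=1, M2=0, M3=0, M4=0, M5=1, M6=0, M7=1, M8=0, M9=0 → Y1=0, Y2=0; observed Y1=0, Y2=0. Eliminates M2 inverted output.
Only M2 stuck-at-0 is consistent with every test.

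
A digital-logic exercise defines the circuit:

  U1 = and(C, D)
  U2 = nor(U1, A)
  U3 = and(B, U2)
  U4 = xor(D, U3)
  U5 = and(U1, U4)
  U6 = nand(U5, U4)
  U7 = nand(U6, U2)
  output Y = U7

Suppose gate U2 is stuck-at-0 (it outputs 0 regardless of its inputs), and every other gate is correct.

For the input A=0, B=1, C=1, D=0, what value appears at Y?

Propagate with U2 forced: U1=0, U2=0 [stuck-at-0], U3=0, U4=0, U5=0, U6=1, U7=1.
So Y = 1. (Without the fault it would be 0.)

1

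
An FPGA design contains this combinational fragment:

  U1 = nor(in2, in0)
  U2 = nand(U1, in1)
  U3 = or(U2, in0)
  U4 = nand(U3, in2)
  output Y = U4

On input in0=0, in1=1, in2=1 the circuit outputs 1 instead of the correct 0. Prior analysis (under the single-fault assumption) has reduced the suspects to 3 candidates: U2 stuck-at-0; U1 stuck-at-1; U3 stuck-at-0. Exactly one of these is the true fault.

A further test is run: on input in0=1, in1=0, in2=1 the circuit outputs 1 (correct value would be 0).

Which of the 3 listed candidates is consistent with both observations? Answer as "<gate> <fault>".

U3 stuck-at-0

Evaluate each candidate on input in0=1, in1=0, in2=1:
  U2 stuck-at-0: U1=0, U2=0 [stuck-at-0], U3=1, U4=0 → 0 — eliminated
  U1 stuck-at-1: U1=1 [stuck-at-1], U2=1, U3=1, U4=0 → 0 — eliminated
  U3 stuck-at-0: U1=0, U2=1, U3=0 [stuck-at-0], U4=1 → 1 — matches
Only U3 stuck-at-0 reproduces the observed 1.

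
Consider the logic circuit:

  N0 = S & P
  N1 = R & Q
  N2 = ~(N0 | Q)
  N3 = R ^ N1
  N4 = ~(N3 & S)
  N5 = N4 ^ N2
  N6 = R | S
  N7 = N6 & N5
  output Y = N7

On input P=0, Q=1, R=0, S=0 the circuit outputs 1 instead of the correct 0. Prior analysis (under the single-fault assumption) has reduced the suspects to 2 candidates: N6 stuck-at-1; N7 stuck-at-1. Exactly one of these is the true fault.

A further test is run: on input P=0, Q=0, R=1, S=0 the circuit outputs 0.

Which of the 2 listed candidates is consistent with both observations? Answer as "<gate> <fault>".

Evaluate each candidate on input P=0, Q=0, R=1, S=0:
  N6 stuck-at-1: N0=0, N1=0, N2=1, N3=1, N4=1, N5=0, N6=1 [stuck-at-1], N7=0 → 0 — matches
  N7 stuck-at-1: N0=0, N1=0, N2=1, N3=1, N4=1, N5=0, N6=1, N7=1 [stuck-at-1] → 1 — eliminated
Only N6 stuck-at-1 reproduces the observed 0.

N6 stuck-at-1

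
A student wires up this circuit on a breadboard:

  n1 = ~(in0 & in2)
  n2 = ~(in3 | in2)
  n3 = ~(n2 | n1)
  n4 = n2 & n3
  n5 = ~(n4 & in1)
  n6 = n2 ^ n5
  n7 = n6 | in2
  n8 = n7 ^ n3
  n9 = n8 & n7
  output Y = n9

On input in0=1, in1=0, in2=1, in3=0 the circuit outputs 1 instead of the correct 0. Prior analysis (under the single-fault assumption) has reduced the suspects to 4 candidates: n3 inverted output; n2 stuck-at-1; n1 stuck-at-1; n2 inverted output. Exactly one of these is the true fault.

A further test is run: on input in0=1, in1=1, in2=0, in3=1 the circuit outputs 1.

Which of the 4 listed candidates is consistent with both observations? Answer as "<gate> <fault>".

Evaluate each candidate on input in0=1, in1=1, in2=0, in3=1:
  n3 inverted output: n1=1, n2=0, n3=1 [inverted output], n4=0, n5=1, n6=1, n7=1, n8=0, n9=0 → 0 — eliminated
  n2 stuck-at-1: n1=1, n2=1 [stuck-at-1], n3=0, n4=0, n5=1, n6=0, n7=0, n8=0, n9=0 → 0 — eliminated
  n1 stuck-at-1: n1=1 [stuck-at-1], n2=0, n3=0, n4=0, n5=1, n6=1, n7=1, n8=1, n9=1 → 1 — matches
  n2 inverted output: n1=1, n2=1 [inverted output], n3=0, n4=0, n5=1, n6=0, n7=0, n8=0, n9=0 → 0 — eliminated
Only n1 stuck-at-1 reproduces the observed 1.

n1 stuck-at-1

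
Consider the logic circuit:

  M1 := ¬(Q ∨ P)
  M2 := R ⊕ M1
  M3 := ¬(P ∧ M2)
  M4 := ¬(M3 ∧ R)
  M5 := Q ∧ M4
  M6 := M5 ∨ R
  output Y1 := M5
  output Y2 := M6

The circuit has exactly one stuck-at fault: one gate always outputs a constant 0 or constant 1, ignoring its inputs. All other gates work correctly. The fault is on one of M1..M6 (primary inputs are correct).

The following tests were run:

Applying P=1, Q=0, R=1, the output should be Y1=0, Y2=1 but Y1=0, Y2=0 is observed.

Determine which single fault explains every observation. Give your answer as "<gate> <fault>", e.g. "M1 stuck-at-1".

M6 stuck-at-0

Fault-free values for test 1 (P=1, Q=0, R=1): M1=0, M2=1, M3=0, M4=1, M5=0, M6=1, giving Y1=0, Y2=1. Observed Y1=0, Y2=0.
Test 1: faults giving observed Y1=0, Y2=0 are {M6 stuck-at-0}.
Only M6 stuck-at-0 is consistent with every test.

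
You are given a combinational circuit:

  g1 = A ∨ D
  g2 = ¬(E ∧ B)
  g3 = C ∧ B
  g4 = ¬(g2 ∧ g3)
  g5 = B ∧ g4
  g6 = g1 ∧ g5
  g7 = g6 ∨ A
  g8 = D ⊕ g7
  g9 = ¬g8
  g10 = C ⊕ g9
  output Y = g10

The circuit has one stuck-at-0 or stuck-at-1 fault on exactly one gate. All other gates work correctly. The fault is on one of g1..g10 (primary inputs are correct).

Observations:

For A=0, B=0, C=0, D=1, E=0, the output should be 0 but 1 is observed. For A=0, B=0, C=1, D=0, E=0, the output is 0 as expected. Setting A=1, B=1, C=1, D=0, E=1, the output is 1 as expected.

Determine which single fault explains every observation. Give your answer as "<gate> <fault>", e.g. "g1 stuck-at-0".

Fault-free values for test 1 (A=0, B=0, C=0, D=1, E=0): g1=1, g2=1, g3=0, g4=1, g5=0, g6=0, g7=0, g8=1, g9=0, g10=0, giving Y=0. Observed 1.
Test 1: faults giving observed 1 are {g5 stuck-at-1, g6 stuck-at-1, g7 stuck-at-1, g8 stuck-at-0, g9 stuck-at-1, g10 stuck-at-1}.
Test 2 (A=0, B=0, C=1, D=0, E=0): fault-free g1=0, g2=1, g3=0, g4=1, g5=0, g6=0, g7=0, g8=0, g9=1, g10=0 → 0; observed 0. Eliminates g6 stuck-at-1, g7 stuck-at-1, g10 stuck-at-1.
Test 3 (A=1, B=1, C=1, D=0, E=1): fault-free g1=1, g2=0, g3=1, g4=1, g5=1, g6=1, g7=1, g8=1, g9=0, g10=1 → 1; observed 1. Eliminates g8 stuck-at-0, g9 stuck-at-1.
Only g5 stuck-at-1 is consistent with every test.

g5 stuck-at-1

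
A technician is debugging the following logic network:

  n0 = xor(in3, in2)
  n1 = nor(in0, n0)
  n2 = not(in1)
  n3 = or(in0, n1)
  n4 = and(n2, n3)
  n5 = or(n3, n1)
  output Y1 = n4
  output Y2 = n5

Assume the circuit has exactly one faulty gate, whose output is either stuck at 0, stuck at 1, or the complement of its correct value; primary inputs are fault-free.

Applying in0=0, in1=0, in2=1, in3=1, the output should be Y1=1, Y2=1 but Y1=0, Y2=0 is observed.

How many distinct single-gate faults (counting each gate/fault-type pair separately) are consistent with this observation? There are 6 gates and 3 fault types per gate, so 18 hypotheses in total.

Fault-free: n0=0, n1=1, n2=1, n3=1, n4=1, n5=1 → Y1=1, Y2=1. Observed Y1=0, Y2=0.
  n0: stuck-at-1, inverted output ✓; others ✗
  n1: stuck-at-0, inverted output ✓; others ✗
  n2: none of the 3 fault types match ✗
  n3: none of the 3 fault types match ✗
  n4: none of the 3 fault types match ✗
  n5: none of the 3 fault types match ✗
Consistent faults: {n0 stuck-at-1, n0 inverted output, n1 stuck-at-0, n1 inverted output} — 4 in all.

4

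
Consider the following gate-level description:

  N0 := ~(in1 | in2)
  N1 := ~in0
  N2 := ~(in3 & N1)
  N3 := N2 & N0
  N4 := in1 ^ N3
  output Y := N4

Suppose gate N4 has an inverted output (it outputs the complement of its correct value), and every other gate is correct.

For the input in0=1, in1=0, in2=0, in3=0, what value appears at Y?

Propagate with N4 forced: N0=1, N1=0, N2=1, N3=1, N4=0 [inverted output].
So Y = 0. (Without the fault it would be 1.)

0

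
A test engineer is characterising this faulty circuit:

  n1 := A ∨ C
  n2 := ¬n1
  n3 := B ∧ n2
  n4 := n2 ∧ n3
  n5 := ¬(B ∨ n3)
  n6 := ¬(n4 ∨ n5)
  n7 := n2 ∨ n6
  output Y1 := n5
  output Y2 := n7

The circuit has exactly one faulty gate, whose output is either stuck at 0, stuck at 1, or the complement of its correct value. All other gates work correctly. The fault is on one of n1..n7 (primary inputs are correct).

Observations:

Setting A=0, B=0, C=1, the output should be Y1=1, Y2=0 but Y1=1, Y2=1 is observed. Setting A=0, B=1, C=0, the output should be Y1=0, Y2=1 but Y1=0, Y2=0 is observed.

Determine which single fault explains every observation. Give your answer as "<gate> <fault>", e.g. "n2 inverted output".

n7 inverted output

Fault-free values for test 1 (A=0, B=0, C=1): n1=1, n2=0, n3=0, n4=0, n5=1, n6=0, n7=0, giving Y1=1, Y2=0. Observed Y1=1, Y2=1.
Test 1: faults giving observed Y1=1, Y2=1 are {n1 stuck-at-0, n1 inverted output, n2 stuck-at-1, n2 inverted output, n6 stuck-at-1, n6 inverted output, n7 stuck-at-1, n7 inverted output}.
Test 2 (A=0, B=1, C=0): fault-free n1=0, n2=1, n3=1, n4=1, n5=0, n6=0, n7=1 → Y1=0, Y2=1; observed Y1=0, Y2=0. Eliminates n1 stuck-at-0, n1 inverted output, n2 stuck-at-1, n2 inverted output, n6 stuck-at-1, n6 inverted output, n7 stuck-at-1.
Only n7 inverted output is consistent with every test.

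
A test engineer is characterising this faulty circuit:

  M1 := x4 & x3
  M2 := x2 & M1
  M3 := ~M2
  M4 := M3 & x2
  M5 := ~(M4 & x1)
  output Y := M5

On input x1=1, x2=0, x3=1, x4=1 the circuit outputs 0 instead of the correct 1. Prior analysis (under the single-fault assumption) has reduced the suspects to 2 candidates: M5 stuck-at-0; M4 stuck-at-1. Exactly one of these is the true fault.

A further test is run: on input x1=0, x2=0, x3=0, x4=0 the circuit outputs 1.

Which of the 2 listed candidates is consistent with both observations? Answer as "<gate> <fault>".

M4 stuck-at-1

Evaluate each candidate on input x1=0, x2=0, x3=0, x4=0:
  M5 stuck-at-0: M1=0, M2=0, M3=1, M4=0, M5=0 [stuck-at-0] → 0 — eliminated
  M4 stuck-at-1: M1=0, M2=0, M3=1, M4=1 [stuck-at-1], M5=1 → 1 — matches
Only M4 stuck-at-1 reproduces the observed 1.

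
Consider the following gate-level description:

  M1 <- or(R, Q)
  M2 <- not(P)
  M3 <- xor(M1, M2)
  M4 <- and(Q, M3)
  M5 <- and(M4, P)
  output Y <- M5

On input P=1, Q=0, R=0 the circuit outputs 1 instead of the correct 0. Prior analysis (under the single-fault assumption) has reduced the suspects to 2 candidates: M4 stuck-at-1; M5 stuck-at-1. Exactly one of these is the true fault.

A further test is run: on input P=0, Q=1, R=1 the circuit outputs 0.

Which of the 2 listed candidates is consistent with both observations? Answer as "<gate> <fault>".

M4 stuck-at-1

Evaluate each candidate on input P=0, Q=1, R=1:
  M4 stuck-at-1: M1=1, M2=1, M3=0, M4=1 [stuck-at-1], M5=0 → 0 — matches
  M5 stuck-at-1: M1=1, M2=1, M3=0, M4=0, M5=1 [stuck-at-1] → 1 — eliminated
Only M4 stuck-at-1 reproduces the observed 0.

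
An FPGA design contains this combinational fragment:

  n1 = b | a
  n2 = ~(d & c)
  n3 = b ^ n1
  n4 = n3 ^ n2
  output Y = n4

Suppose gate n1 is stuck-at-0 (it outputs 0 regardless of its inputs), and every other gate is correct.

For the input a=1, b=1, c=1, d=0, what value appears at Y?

0

Propagate with n1 forced: n1=0 [stuck-at-0], n2=1, n3=1, n4=0.
So Y = 0. (Without the fault it would be 1.)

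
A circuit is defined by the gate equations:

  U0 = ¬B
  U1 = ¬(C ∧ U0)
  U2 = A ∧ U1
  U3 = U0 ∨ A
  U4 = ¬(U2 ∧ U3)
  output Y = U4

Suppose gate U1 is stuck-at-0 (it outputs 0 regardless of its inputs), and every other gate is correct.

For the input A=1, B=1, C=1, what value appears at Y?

Propagate with U1 forced: U0=0, U1=0 [stuck-at-0], U2=0, U3=1, U4=1.
So Y = 1. (Without the fault it would be 0.)

1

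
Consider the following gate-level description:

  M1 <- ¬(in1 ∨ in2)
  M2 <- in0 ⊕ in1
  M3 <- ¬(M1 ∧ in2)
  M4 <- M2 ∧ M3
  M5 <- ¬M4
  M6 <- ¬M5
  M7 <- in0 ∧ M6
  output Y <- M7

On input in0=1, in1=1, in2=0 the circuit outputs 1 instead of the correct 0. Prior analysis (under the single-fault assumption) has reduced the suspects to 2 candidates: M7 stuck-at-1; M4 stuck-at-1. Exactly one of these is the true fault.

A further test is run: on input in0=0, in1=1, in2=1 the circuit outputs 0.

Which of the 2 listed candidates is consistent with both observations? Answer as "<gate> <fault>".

Evaluate each candidate on input in0=0, in1=1, in2=1:
  M7 stuck-at-1: M1=0, M2=1, M3=1, M4=1, M5=0, M6=1, M7=1 [stuck-at-1] → 1 — eliminated
  M4 stuck-at-1: M1=0, M2=1, M3=1, M4=1 [stuck-at-1], M5=0, M6=1, M7=0 → 0 — matches
Only M4 stuck-at-1 reproduces the observed 0.

M4 stuck-at-1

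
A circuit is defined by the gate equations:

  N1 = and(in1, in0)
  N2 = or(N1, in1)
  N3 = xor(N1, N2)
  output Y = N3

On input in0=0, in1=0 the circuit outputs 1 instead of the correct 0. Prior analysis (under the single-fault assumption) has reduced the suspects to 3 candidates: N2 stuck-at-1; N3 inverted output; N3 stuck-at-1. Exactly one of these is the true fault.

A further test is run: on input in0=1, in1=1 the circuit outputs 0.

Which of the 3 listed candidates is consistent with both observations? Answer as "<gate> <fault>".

Evaluate each candidate on input in0=1, in1=1:
  N2 stuck-at-1: N1=1, N2=1 [stuck-at-1], N3=0 → 0 — matches
  N3 inverted output: N1=1, N2=1, N3=1 [inverted output] → 1 — eliminated
  N3 stuck-at-1: N1=1, N2=1, N3=1 [stuck-at-1] → 1 — eliminated
Only N2 stuck-at-1 reproduces the observed 0.

N2 stuck-at-1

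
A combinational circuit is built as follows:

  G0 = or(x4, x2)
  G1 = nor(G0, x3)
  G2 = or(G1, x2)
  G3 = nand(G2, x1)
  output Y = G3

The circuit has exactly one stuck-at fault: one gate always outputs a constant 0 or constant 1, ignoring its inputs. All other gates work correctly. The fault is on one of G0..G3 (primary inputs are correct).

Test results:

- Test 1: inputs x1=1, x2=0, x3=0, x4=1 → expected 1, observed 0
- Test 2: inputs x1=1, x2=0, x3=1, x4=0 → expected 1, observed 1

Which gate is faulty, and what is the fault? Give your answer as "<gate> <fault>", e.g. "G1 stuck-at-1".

G0 stuck-at-0

Fault-free values for test 1 (x1=1, x2=0, x3=0, x4=1): G0=1, G1=0, G2=0, G3=1, giving Y=1. Observed 0.
Test 1: faults giving observed 0 are {G0 stuck-at-0, G1 stuck-at-1, G2 stuck-at-1, G3 stuck-at-0}.
Test 2 (x1=1, x2=0, x3=1, x4=0): fault-free G0=0, G1=0, G2=0, G3=1 → 1; observed 1. Eliminates G1 stuck-at-1, G2 stuck-at-1, G3 stuck-at-0.
Only G0 stuck-at-0 is consistent with every test.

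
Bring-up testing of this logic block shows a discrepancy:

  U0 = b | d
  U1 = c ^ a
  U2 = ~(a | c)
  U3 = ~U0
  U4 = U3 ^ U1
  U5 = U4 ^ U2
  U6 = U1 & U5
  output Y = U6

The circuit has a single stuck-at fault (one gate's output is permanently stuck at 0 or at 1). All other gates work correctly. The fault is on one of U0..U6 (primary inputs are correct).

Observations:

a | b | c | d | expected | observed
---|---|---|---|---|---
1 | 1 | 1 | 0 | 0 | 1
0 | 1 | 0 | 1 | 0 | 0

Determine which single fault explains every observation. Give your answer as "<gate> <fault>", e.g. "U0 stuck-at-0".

U1 stuck-at-1

Fault-free values for test 1 (a=1, b=1, c=1, d=0): U0=1, U1=0, U2=0, U3=0, U4=0, U5=0, U6=0, giving Y=0. Observed 1.
Test 1: faults giving observed 1 are {U1 stuck-at-1, U6 stuck-at-1}.
Test 2 (a=0, b=1, c=0, d=1): fault-free U0=1, U1=0, U2=1, U3=0, U4=0, U5=1, U6=0 → 0; observed 0. Eliminates U6 stuck-at-1.
Only U1 stuck-at-1 is consistent with every test.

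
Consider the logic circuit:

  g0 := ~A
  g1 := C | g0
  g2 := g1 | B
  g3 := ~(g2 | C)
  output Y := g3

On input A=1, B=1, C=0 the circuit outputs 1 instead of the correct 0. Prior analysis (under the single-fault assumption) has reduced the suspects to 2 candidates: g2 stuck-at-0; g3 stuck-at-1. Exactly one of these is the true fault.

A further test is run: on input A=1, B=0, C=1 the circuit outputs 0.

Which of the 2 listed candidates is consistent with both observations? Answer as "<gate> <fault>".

Evaluate each candidate on input A=1, B=0, C=1:
  g2 stuck-at-0: g0=0, g1=1, g2=0 [stuck-at-0], g3=0 → 0 — matches
  g3 stuck-at-1: g0=0, g1=1, g2=1, g3=1 [stuck-at-1] → 1 — eliminated
Only g2 stuck-at-0 reproduces the observed 0.

g2 stuck-at-0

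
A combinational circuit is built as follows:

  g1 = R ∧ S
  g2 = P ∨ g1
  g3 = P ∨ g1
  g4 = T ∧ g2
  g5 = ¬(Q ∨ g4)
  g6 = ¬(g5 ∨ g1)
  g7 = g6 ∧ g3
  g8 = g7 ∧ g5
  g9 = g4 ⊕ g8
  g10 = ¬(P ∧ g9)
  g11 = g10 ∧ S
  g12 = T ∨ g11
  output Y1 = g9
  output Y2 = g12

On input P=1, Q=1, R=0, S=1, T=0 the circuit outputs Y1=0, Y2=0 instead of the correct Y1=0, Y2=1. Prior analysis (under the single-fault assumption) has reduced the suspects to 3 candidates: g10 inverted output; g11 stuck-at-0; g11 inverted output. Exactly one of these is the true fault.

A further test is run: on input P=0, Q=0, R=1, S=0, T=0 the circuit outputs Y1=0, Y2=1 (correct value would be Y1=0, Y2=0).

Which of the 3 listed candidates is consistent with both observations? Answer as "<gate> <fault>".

Evaluate each candidate on input P=0, Q=0, R=1, S=0, T=0:
  g10 inverted output: g1=0, g2=0, g3=0, g4=0, g5=1, g6=0, g7=0, g8=0, g9=0, g10=0 [inverted output], g11=0, g12=0 → Y1=0, Y2=0 — eliminated
  g11 stuck-at-0: g1=0, g2=0, g3=0, g4=0, g5=1, g6=0, g7=0, g8=0, g9=0, g10=1, g11=0 [stuck-at-0], g12=0 → Y1=0, Y2=0 — eliminated
  g11 inverted output: g1=0, g2=0, g3=0, g4=0, g5=1, g6=0, g7=0, g8=0, g9=0, g10=1, g11=1 [inverted output], g12=1 → Y1=0, Y2=1 — matches
Only g11 inverted output reproduces the observed Y1=0, Y2=1.

g11 inverted output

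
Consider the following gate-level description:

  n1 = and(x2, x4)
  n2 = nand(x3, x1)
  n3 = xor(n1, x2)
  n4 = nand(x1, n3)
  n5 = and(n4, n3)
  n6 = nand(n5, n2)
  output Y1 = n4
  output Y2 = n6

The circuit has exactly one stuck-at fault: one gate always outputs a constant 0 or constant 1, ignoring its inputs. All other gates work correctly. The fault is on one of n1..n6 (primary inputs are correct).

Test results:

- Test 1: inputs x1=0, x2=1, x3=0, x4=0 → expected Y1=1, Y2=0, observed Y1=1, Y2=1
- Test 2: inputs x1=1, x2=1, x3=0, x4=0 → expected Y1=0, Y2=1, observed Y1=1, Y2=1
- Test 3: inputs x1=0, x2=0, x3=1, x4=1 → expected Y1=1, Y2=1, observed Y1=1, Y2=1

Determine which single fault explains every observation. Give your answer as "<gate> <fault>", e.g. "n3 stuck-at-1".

Fault-free values for test 1 (x1=0, x2=1, x3=0, x4=0): n1=0, n2=1, n3=1, n4=1, n5=1, n6=0, giving Y1=1, Y2=0. Observed Y1=1, Y2=1.
Test 1: faults giving observed Y1=1, Y2=1 are {n1 stuck-at-1, n2 stuck-at-0, n3 stuck-at-0, n5 stuck-at-0, n6 stuck-at-1}.
Test 2 (x1=1, x2=1, x3=0, x4=0): fault-free n1=0, n2=1, n3=1, n4=0, n5=0, n6=1 → Y1=0, Y2=1; observed Y1=1, Y2=1. Eliminates n2 stuck-at-0, n5 stuck-at-0, n6 stuck-at-1.
Test 3 (x1=0, x2=0, x3=1, x4=1): fault-free n1=0, n2=1, n3=0, n4=1, n5=0, n6=1 → Y1=1, Y2=1; observed Y1=1, Y2=1. Eliminates n1 stuck-at-1.
Only n3 stuck-at-0 is consistent with every test.

n3 stuck-at-0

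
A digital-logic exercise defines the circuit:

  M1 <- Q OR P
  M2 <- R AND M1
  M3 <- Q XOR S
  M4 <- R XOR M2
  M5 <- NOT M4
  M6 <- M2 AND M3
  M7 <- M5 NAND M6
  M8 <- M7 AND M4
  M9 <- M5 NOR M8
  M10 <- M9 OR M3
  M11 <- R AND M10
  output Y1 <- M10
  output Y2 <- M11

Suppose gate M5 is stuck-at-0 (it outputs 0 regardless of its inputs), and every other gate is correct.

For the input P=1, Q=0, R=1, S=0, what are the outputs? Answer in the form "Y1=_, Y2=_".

Propagate with M5 forced: M1=1, M2=1, M3=0, M4=0, M5=0 [stuck-at-0], M6=0, M7=1, M8=0, M9=1, M10=1, M11=1.
So the outputs are Y1=1, Y2=1. (Without the fault they would be Y1=0, Y2=0.)

Y1=1, Y2=1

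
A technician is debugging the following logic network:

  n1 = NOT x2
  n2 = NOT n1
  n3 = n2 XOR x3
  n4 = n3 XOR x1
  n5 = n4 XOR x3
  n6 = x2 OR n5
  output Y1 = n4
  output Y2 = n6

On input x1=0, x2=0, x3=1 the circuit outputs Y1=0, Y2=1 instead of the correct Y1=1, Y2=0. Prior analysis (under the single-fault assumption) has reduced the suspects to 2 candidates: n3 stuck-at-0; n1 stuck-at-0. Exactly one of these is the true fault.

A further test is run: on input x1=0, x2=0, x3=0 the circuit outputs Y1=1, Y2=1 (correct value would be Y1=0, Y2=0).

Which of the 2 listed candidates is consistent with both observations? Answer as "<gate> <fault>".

n1 stuck-at-0

Evaluate each candidate on input x1=0, x2=0, x3=0:
  n3 stuck-at-0: n1=1, n2=0, n3=0 [stuck-at-0], n4=0, n5=0, n6=0 → Y1=0, Y2=0 — eliminated
  n1 stuck-at-0: n1=0 [stuck-at-0], n2=1, n3=1, n4=1, n5=1, n6=1 → Y1=1, Y2=1 — matches
Only n1 stuck-at-0 reproduces the observed Y1=1, Y2=1.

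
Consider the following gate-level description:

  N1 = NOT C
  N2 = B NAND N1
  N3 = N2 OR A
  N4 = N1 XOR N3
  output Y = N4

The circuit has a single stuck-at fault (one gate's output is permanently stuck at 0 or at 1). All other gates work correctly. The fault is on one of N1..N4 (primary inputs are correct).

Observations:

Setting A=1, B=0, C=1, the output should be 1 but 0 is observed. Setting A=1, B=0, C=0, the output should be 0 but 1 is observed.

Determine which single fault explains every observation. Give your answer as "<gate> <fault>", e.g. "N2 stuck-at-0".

N3 stuck-at-0

Fault-free values for test 1 (A=1, B=0, C=1): N1=0, N2=1, N3=1, N4=1, giving Y=1. Observed 0.
Test 1: faults giving observed 0 are {N1 stuck-at-1, N3 stuck-at-0, N4 stuck-at-0}.
Test 2 (A=1, B=0, C=0): fault-free N1=1, N2=1, N3=1, N4=0 → 0; observed 1. Eliminates N1 stuck-at-1, N4 stuck-at-0.
Only N3 stuck-at-0 is consistent with every test.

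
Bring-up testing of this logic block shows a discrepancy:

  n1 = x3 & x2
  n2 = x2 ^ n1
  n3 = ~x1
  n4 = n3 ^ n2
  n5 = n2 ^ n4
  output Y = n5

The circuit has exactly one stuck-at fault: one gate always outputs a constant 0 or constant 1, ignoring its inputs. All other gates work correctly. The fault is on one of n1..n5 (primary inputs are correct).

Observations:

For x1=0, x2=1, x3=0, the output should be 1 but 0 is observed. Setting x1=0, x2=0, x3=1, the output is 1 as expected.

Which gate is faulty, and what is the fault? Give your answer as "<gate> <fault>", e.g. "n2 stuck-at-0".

Fault-free values for test 1 (x1=0, x2=1, x3=0): n1=0, n2=1, n3=1, n4=0, n5=1, giving Y=1. Observed 0.
Test 1: faults giving observed 0 are {n3 stuck-at-0, n4 stuck-at-1, n5 stuck-at-0}.
Test 2 (x1=0, x2=0, x3=1): fault-free n1=0, n2=0, n3=1, n4=1, n5=1 → 1; observed 1. Eliminates n3 stuck-at-0, n5 stuck-at-0.
Only n4 stuck-at-1 is consistent with every test.

n4 stuck-at-1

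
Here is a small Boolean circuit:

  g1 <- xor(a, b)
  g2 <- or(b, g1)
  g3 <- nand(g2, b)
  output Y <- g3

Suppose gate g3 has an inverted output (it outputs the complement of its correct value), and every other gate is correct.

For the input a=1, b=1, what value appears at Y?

1

Propagate with g3 forced: g1=0, g2=1, g3=1 [inverted output].
So Y = 1. (Without the fault it would be 0.)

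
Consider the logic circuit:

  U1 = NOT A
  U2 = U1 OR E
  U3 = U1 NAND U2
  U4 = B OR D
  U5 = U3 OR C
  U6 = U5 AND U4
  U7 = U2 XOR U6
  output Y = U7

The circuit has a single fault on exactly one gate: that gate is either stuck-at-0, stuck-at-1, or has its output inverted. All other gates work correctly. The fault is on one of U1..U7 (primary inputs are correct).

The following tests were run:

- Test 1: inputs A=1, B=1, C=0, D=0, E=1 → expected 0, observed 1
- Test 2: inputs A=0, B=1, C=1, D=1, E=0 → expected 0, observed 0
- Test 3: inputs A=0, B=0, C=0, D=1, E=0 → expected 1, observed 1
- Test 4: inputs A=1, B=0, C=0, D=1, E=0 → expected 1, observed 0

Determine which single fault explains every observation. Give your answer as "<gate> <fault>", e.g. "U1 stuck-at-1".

Fault-free values for test 1 (A=1, B=1, C=0, D=0, E=1): U1=0, U2=1, U3=1, U4=1, U5=1, U6=1, U7=0, giving Y=0. Observed 1.
Test 1: faults giving observed 1 are {U1 stuck-at-1, U1 inverted output, U2 stuck-at-0, U2 inverted output, U3 stuck-at-0, U3 inverted output, U4 stuck-at-0, U4 inverted output, U5 stuck-at-0, U5 inverted output, U6 stuck-at-0, U6 inverted output, U7 stuck-at-1, U7 inverted output}.
Test 2 (A=0, B=1, C=1, D=1, E=0): fault-free U1=1, U2=1, U3=0, U4=1, U5=1, U6=1, U7=0 → 0; observed 0. Eliminates U1 inverted output, U2 stuck-at-0, U2 inverted output, U4 stuck-at-0, U4 inverted output, U5 stuck-at-0, U5 inverted output, U6 stuck-at-0, U6 inverted output, U7 stuck-at-1, U7 inverted output.
Test 3 (A=0, B=0, C=0, D=1, E=0): fault-free U1=1, U2=1, U3=0, U4=1, U5=0, U6=0, U7=1 → 1; observed 1. Eliminates U3 inverted output.
Test 4 (A=1, B=0, C=0, D=1, E=0): fault-free U1=0, U2=0, U3=1, U4=1, U5=1, U6=1, U7=1 → 1; observed 0. Eliminates U1 stuck-at-1.
Only U3 stuck-at-0 is consistent with every test.

U3 stuck-at-0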